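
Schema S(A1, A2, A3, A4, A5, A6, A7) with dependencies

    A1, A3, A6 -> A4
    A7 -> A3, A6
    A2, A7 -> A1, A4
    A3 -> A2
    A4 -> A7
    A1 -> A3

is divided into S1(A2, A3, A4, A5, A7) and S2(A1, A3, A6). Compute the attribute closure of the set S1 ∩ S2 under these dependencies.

S1 ∩ S2 = {A3}.
A3 → A2 applies, adding A2
Closure: {A2, A3}.

A2, A3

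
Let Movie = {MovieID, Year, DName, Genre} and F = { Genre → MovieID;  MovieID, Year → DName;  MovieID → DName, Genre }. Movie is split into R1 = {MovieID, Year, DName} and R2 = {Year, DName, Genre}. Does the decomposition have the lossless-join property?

Common attributes: R1 ∩ R2 = {Year, DName}.
No dependency enlarges {Year, DName}, so (Year, DName)⁺ = {Year, DName}.
The closure contains neither all of R1 = {MovieID, Year, DName} nor all of R2 = {Year, DName, Genre}, so the common attributes are not a superkey of either fragment. The join is lossy.

No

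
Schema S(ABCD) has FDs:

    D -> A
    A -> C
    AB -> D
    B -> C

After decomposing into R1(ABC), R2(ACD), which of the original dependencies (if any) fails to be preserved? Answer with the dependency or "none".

AB -> D

Check AB → D: no single fragment contains all of {ABD}, and the restricted closure of {AB} across the fragments never reaches {D}.
D → A is preserved.
A → C is preserved.
B → C is preserved.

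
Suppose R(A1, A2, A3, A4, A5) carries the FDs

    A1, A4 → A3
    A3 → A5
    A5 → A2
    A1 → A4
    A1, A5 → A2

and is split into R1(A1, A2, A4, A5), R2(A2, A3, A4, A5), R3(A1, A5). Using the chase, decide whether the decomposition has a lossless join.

No

Chase test. Columns are A1, A2, A3, A4, A5; row i has aⱼ where attribute j ∈ Ri, else bᵢⱼ.
Initial tableau (one row per fragment):
  row 1: a1 a2 b13 a4 a5
  row 2: b21 a2 a3 a4 a5
  row 3: a1 b32 b33 b34 a5
Rows 1 and 3 agree on A5; apply A5→A2 and equate their A2 entries.
Rows 1 and 3 agree on A1; apply A1→A4 and equate their A4 entries.
Rows 1 and 3 agree on A1, A4; apply A1, A4→A3 and equate their A3 entries.
No row becomes fully distinguished — the join is lossy.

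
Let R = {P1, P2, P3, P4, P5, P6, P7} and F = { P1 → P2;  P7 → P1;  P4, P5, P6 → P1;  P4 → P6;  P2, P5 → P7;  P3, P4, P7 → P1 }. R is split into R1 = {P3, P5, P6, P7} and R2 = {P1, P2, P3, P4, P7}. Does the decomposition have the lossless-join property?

Common attributes: R1 ∩ R2 = {P3, P7}.
Closure of {P3, P7}: P7 → P1 applies, adding P1; P1 → P2 applies, adding P2. So (P3, P7)⁺ = {P1, P2, P3, P7}.
The closure contains neither all of R1 = {P3, P5, P6, P7} nor all of R2 = {P1, P2, P3, P4, P7}, so the common attributes are not a superkey of either fragment. The join is lossy.

No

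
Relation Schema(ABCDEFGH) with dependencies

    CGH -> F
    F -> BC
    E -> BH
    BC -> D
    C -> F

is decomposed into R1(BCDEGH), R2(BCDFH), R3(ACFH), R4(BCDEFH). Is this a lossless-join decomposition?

No

Chase test. Columns are ABCDEFGH; row i has aⱼ where attribute j ∈ Ri, else bᵢⱼ.
Initial tableau (one row per fragment):
  row 1: b11 a2 a3 a4 a5 b16 a7 a8
  row 2: b21 a2 a3 a4 b25 a6 b27 a8
  row 3: a1 b32 a3 b34 b35 a6 b37 a8
  row 4: b41 a2 a3 a4 a5 a6 b47 a8
Rows 2 and 3 agree on F; apply F→BC and equate their BC entries.
Rows 1 and 3 agree on BC; apply BC→D and equate their D entries.
Rows 1 and 2 agree on C; apply C→F and equate their F entries.
No row becomes fully distinguished — the join is lossy.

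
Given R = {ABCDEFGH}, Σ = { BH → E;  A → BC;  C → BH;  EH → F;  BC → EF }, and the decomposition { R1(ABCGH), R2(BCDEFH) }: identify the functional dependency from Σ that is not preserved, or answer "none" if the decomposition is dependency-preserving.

none

BH → E lies within R2.
A → BC lies within R1.
C → BH lies within R1.
EH → F lies within R2.
BC → EF lies within R2.
Every dependency is enforceable on the fragments, so the decomposition is dependency-preserving.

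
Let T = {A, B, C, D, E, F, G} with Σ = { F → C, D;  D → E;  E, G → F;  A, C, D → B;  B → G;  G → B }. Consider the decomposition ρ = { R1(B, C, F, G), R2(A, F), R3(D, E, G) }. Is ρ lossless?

Chase test. Columns are A, B, C, D, E, F, G; row i has aⱼ where attribute j ∈ Ri, else bᵢⱼ.
Initial tableau (one row per fragment):
  row 1: b11 a2 a3 b14 b15 a6 a7
  row 2: a1 b22 b23 b24 b25 a6 b27
  row 3: b31 b32 b33 a4 a5 b36 a7
Rows 1 and 2 agree on F; apply F→C, D and equate their C, D entries.
Rows 1 and 2 agree on D; apply D→E and equate their E entries.
Rows 1 and 3 agree on G; apply G→B and equate their B entries.
No row becomes fully distinguished — the join is lossy.

No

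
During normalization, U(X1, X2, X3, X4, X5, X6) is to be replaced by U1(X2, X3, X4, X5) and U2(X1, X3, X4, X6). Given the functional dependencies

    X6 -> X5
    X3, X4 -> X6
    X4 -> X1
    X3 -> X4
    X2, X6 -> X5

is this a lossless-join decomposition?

Yes

Common attributes: U1 ∩ U2 = {X3, X4}.
Closure of {X3, X4}: X3, X4 → X6 applies, adding X6; X4 → X1 applies, adding X1; X6 → X5 applies, adding X5. So (X3, X4)⁺ = {X1, X3, X4, X5, X6}.
This closure contains every attribute of U2, so U1 ∩ U2 → U2. The join is lossless.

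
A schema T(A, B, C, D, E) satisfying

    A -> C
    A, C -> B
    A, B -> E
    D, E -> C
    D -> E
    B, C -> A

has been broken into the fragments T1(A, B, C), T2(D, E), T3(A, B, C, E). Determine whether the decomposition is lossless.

Chase test. Columns are A, B, C, D, E; row i has aⱼ where attribute j ∈ Ti, else bᵢⱼ.
Initial tableau (one row per fragment):
  row 1: a1 a2 a3 b14 b15
  row 2: b21 b22 b23 a4 a5
  row 3: a1 a2 a3 b34 a5
Rows 1 and 3 agree on A, B; apply A, B→E and equate their E entries.
No row becomes fully distinguished — the join is lossy.

No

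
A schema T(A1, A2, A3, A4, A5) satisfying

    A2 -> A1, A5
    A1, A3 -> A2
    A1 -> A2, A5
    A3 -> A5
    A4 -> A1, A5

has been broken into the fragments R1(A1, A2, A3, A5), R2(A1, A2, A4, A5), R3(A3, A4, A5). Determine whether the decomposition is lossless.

Yes

Chase test. Columns are A1, A2, A3, A4, A5; row i has aⱼ where attribute j ∈ Ri, else bᵢⱼ.
Initial tableau (one row per fragment):
  row 1: a1 a2 a3 b14 a5
  row 2: a1 a2 b23 a4 a5
  row 3: b31 b32 a3 a4 a5
Rows 2 and 3 agree on A4; apply A4→A1, A5 and equate their A1, A5 entries.
Rows 1 and 3 agree on A1, A3; apply A1, A3→A2 and equate their A2 entries.
Row 3 is now all distinguished symbols — the join is lossless.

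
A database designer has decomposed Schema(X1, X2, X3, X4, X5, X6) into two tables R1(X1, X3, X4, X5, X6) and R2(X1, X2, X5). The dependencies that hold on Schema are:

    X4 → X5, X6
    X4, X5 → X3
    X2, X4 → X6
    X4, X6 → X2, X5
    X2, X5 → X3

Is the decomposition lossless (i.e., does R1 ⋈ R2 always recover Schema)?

No

Common attributes: R1 ∩ R2 = {X1, X5}.
No dependency enlarges {X1, X5}, so (X1, X5)⁺ = {X1, X5}.
The closure contains neither all of R1 = {X1, X3, X4, X5, X6} nor all of R2 = {X1, X2, X5}, so the common attributes are not a superkey of either fragment. The join is lossy.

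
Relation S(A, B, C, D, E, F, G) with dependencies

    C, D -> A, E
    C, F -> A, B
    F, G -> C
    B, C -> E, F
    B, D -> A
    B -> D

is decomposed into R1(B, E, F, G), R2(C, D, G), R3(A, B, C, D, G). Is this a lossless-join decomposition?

Chase test. Columns are A, B, C, D, E, F, G; row i has aⱼ where attribute j ∈ Ri, else bᵢⱼ.
Initial tableau (one row per fragment):
  row 1: b11 a2 b13 b14 a5 a6 a7
  row 2: b21 b22 a3 a4 b25 b26 a7
  row 3: a1 a2 a3 a4 b35 b36 a7
Rows 2 and 3 agree on C, D; apply C, D→A, E and equate their A, E entries.
Rows 1 and 3 agree on B; apply B→D and equate their D entries.
Rows 1 and 3 agree on B, D; apply B, D→A and equate their A entries.
No row becomes fully distinguished — the join is lossy.

No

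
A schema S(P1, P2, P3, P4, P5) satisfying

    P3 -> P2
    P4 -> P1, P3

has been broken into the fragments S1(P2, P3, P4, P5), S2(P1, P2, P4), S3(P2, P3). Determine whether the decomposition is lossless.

Yes

Chase test. Columns are P1, P2, P3, P4, P5; row i has aⱼ where attribute j ∈ Si, else bᵢⱼ.
Initial tableau (one row per fragment):
  row 1: b11 a2 a3 a4 a5
  row 2: a1 a2 b23 a4 b25
  row 3: b31 a2 a3 b34 b35
Rows 1 and 2 agree on P4; apply P4→P1, P3 and equate their P1, P3 entries.
Row 1 is now all distinguished symbols — the join is lossless.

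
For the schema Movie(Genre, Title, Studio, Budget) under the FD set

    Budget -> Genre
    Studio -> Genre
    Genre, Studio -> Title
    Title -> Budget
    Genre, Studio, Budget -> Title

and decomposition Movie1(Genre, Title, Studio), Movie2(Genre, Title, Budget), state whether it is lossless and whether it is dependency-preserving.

lossless and dependency-preserving

Lossless test: (Genre, Title)⁺ = {Genre, Title, Budget}, which contains all of one fragment — lossless.
Dependency preservation: Genre, Studio, Budget → Title is not contained in any single fragment, but the restricted closure of its left-hand side across the fragments still reaches the right-hand side; the remaining FDs each lie inside some fragment. All dependencies are preserved.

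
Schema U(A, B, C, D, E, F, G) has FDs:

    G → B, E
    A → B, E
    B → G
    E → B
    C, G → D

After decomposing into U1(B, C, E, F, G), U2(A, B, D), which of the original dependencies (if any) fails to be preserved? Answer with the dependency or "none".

C, G → D

Check C, G → D: no single fragment contains all of {C, D, G}, and the restricted closure of {C, G} across the fragments never reaches {D}.
G → B, E is preserved.
A → B, E is preserved.
B → G is preserved.
E → B is preserved.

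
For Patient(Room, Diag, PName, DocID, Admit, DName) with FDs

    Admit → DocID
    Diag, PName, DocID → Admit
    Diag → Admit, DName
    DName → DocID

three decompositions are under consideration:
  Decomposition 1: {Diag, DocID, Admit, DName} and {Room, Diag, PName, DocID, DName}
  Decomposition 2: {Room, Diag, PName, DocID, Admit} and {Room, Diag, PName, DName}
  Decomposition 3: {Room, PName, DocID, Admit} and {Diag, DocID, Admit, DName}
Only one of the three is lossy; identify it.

Decomposition 1: common = {Diag, DocID, DName}, closure = {Diag, DocID, Admit, DName} → lossless.
Decomposition 2: common = {Room, Diag, PName}, closure = {Room, Diag, PName, DocID, Admit, DName} → lossless.
Decomposition 3: common = {DocID, Admit}, closure = {DocID, Admit} → lossy.

Decomposition 3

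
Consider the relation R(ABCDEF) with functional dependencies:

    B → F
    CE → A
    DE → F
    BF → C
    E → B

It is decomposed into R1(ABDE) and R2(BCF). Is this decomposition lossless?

Yes

Common attributes: R1 ∩ R2 = {B}.
Closure of {B}: B → F applies, adding F; BF → C applies, adding C. So (B)⁺ = {BCF}.
This closure contains every attribute of R2, so R1 ∩ R2 → R2. The join is lossless.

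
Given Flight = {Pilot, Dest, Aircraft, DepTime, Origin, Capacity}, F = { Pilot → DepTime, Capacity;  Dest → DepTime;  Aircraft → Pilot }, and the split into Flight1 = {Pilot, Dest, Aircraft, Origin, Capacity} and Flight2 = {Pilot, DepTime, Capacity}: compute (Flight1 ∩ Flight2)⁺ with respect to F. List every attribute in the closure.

Flight1 ∩ Flight2 = {Pilot, Capacity}.
Pilot → DepTime, Capacity applies, adding DepTime
Closure: {Pilot, DepTime, Capacity}.

Pilot, DepTime, Capacity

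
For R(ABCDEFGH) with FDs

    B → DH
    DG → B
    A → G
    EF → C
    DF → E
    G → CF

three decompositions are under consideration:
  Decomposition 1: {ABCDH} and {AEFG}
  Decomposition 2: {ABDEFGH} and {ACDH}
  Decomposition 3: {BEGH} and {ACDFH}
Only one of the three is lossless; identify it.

Decomposition 2

Decomposition 1: common = {A}, closure = {ACFG} → lossy.
Decomposition 2: common = {ADH}, closure = {ABCDEFGH} → lossless.
Decomposition 3: common = {H}, closure = {H} → lossy.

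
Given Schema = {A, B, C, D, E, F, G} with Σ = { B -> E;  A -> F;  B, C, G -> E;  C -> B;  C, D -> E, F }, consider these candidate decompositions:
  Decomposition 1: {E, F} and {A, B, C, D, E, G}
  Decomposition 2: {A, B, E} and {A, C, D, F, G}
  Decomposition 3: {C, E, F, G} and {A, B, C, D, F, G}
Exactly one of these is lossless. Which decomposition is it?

Decomposition 3

Decomposition 1: common = {E}, closure = {E} → lossy.
Decomposition 2: common = {A}, closure = {A, F} → lossy.
Decomposition 3: common = {C, F, G}, closure = {B, C, E, F, G} → lossless.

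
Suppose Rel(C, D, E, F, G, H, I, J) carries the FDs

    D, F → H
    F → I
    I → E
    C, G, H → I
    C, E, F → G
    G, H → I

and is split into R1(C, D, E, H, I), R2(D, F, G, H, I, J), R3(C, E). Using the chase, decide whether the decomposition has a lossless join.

Chase test. Columns are C, D, E, F, G, H, I, J; row i has aⱼ where attribute j ∈ Ri, else bᵢⱼ.
Initial tableau (one row per fragment):
  row 1: a1 a2 a3 b14 b15 a6 a7 b18
  row 2: b21 a2 b23 a4 a5 a6 a7 a8
  row 3: a1 b32 a3 b34 b35 b36 b37 b38
Rows 1 and 2 agree on I; apply I→E and equate their E entries.
No row becomes fully distinguished — the join is lossy.

No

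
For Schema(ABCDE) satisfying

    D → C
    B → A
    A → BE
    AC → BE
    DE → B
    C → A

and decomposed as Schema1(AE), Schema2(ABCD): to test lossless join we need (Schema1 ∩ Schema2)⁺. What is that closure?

ABE

Schema1 ∩ Schema2 = {A}.
A → BE applies, adding BE
Closure: {ABE}.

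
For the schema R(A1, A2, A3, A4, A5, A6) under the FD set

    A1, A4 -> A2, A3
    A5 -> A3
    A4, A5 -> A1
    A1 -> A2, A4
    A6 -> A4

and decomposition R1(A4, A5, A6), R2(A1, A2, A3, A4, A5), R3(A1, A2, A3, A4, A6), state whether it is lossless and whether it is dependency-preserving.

lossless and dependency-preserving

Lossless test (chase): Rows 1 and 2 agree on A5; apply A5→A3 and equate their A3 entries. Rows 1 and 2 agree on A4, A5; apply A4, A5→A1 and equate their A1 entries. Rows 1 and 2 agree on A1; apply A1→A2, A4 and equate their A2, A4 entries. Row 1 is now all distinguished symbols — the join is lossless.
Dependency preservation: every FD's attributes lie within a single fragment, so each can be enforced locally — preserved.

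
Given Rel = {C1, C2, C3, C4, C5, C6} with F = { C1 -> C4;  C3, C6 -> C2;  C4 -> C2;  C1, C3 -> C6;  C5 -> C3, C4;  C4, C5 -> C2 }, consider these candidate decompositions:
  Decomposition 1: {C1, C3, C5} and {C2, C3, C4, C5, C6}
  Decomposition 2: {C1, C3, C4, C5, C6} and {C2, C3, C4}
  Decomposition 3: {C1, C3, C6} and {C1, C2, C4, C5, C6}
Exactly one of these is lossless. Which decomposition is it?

Decomposition 2

Decomposition 1: common = {C3, C5}, closure = {C2, C3, C4, C5} → lossy.
Decomposition 2: common = {C3, C4}, closure = {C2, C3, C4} → lossless.
Decomposition 3: common = {C1, C6}, closure = {C1, C2, C4, C6} → lossy.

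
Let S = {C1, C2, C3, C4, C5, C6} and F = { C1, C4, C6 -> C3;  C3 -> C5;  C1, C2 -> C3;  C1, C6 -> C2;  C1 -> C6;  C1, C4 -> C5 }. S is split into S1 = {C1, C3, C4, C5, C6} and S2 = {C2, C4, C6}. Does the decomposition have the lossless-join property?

No

Common attributes: S1 ∩ S2 = {C4, C6}.
No dependency enlarges {C4, C6}, so (C4, C6)⁺ = {C4, C6}.
The closure contains neither all of S1 = {C1, C3, C4, C5, C6} nor all of S2 = {C2, C4, C6}, so the common attributes are not a superkey of either fragment. The join is lossy.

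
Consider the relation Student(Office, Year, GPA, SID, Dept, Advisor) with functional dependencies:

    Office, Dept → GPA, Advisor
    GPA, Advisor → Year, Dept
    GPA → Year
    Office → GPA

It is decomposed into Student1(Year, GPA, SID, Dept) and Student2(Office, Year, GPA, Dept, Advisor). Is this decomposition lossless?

No

Common attributes: Student1 ∩ Student2 = {Year, GPA, Dept}.
No dependency enlarges {Year, GPA, Dept}, so (Year, GPA, Dept)⁺ = {Year, GPA, Dept}.
The closure contains neither all of Student1 = {Year, GPA, SID, Dept} nor all of Student2 = {Office, Year, GPA, Dept, Advisor}, so the common attributes are not a superkey of either fragment. The join is lossy.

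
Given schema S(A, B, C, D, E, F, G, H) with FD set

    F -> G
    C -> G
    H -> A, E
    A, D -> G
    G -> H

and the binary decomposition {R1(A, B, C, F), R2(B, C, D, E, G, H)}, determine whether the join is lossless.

Common attributes: R1 ∩ R2 = {B, C}.
Closure of {B, C}: C → G applies, adding G; G → H applies, adding H; H → A, E applies, adding A, E. So (B, C)⁺ = {A, B, C, E, G, H}.
The closure contains neither all of R1 = {A, B, C, F} nor all of R2 = {B, C, D, E, G, H}, so the common attributes are not a superkey of either fragment. The join is lossy.

No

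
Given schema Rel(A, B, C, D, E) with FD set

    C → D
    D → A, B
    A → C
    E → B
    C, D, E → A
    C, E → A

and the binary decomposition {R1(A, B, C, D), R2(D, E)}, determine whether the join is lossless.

Yes

Common attributes: R1 ∩ R2 = {D}.
Closure of {D}: D → A, B applies, adding A, B; A → C applies, adding C. So (D)⁺ = {A, B, C, D}.
This closure contains every attribute of R1, so R1 ∩ R2 → R1. The join is lossless.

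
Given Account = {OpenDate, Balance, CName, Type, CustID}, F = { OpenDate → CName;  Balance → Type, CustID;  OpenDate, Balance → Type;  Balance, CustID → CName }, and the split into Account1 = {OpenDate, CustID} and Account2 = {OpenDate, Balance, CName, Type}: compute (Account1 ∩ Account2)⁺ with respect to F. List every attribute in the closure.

Account1 ∩ Account2 = {OpenDate}.
OpenDate → CName applies, adding CName
Closure: {OpenDate, CName}.

OpenDate, CName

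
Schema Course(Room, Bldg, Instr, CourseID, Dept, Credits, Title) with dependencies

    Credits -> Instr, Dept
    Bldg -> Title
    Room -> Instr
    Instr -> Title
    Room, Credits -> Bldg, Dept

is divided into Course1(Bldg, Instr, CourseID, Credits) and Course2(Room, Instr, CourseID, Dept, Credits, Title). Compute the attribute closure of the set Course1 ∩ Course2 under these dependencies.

Course1 ∩ Course2 = {Instr, CourseID, Credits}.
Credits → Instr, Dept applies, adding Dept
Instr → Title applies, adding Title
Closure: {Instr, CourseID, Dept, Credits, Title}.

Instr, CourseID, Dept, Credits, Title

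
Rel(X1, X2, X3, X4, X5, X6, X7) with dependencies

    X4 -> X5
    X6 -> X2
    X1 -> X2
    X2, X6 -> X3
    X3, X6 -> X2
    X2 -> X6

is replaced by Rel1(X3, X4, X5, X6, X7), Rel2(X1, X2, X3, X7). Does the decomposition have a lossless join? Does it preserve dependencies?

Lossless test: (X3, X7)⁺ = {X3, X7}, which is a superkey of neither fragment — lossy.
Dependency preservation: the restricted closure of {X6} across the fragments never reaches {X2}, so X6 → X2 cannot be enforced without a join — not preserved.

lossy and not dependency-preserving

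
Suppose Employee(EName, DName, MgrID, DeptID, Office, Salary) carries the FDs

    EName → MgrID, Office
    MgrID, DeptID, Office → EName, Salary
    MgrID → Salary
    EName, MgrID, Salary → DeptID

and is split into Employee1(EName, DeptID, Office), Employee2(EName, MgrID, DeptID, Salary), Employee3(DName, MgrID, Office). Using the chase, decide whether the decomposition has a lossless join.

No

Chase test. Columns are EName, DName, MgrID, DeptID, Office, Salary; row i has aⱼ where attribute j ∈ Employeei, else bᵢⱼ.
Initial tableau (one row per fragment):
  row 1: a1 b12 b13 a4 a5 b16
  row 2: a1 b22 a3 a4 b25 a6
  row 3: b31 a2 a3 b34 a5 b36
Rows 1 and 2 agree on EName; apply EName→MgrID, Office and equate their MgrID, Office entries.
Rows 1 and 2 agree on MgrID, DeptID, Office; apply MgrID, DeptID, Office→EName, Salary and equate their EName, Salary entries.
Rows 1 and 3 agree on MgrID; apply MgrID→Salary and equate their Salary entries.
No row becomes fully distinguished — the join is lossy.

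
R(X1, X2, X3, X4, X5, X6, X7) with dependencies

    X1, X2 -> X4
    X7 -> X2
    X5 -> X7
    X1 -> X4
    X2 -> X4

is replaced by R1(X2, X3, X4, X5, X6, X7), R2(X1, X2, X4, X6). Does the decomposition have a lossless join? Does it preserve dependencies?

lossy but dependency-preserving

Lossless test: (X2, X4, X6)⁺ = {X2, X4, X6}, which is a superkey of neither fragment — lossy.
Dependency preservation: every FD's attributes lie within a single fragment, so each can be enforced locally — preserved.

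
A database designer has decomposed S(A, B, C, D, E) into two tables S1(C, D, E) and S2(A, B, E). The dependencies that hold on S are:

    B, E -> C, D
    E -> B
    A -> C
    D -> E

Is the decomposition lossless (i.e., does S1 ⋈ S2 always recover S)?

Yes

Common attributes: S1 ∩ S2 = {E}.
Closure of {E}: E → B applies, adding B; B, E → C, D applies, adding C, D. So (E)⁺ = {B, C, D, E}.
This closure contains every attribute of S1, so S1 ∩ S2 → S1. The join is lossless.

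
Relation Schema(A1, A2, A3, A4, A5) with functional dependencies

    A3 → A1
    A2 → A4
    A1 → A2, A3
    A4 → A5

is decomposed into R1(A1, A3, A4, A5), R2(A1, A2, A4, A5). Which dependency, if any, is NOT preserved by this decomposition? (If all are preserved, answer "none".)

A3 → A1 lies within R1.
A2 → A4 lies within R2.
A1 → A2, A3: restricted closure across fragments reaches A2, A3.
A4 → A5 lies within R1.
Every dependency is enforceable on the fragments, so the decomposition is dependency-preserving.

none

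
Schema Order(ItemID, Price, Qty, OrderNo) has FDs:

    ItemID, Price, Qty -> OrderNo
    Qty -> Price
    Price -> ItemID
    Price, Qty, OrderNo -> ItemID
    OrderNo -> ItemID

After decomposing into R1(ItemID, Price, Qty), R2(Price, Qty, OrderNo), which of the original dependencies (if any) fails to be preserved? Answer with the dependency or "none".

Check OrderNo → ItemID: no single fragment contains all of {ItemID, OrderNo}, and the restricted closure of {OrderNo} across the fragments never reaches {ItemID}.
ItemID, Price, Qty → OrderNo is preserved.
Qty → Price is preserved.
Price → ItemID is preserved.
Price, Qty, OrderNo → ItemID is preserved.

OrderNo -> ItemID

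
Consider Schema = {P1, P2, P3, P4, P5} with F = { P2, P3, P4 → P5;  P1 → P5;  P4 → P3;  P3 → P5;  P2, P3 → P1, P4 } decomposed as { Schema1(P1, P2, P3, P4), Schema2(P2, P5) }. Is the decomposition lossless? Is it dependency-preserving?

lossy and not dependency-preserving

Lossless test: (P2)⁺ = {P2}, which is a superkey of neither fragment — lossy.
Dependency preservation: the restricted closure of {P2, P3, P4} across the fragments never reaches {P5}, so P2, P3, P4 → P5 cannot be enforced without a join — not preserved.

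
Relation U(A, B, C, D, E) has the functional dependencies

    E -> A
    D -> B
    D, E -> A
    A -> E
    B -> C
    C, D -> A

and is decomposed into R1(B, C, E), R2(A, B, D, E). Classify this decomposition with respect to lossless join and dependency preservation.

lossless and dependency-preserving

Lossless test: (B, E)⁺ = {A, B, C, E}, which contains all of one fragment — lossless.
Dependency preservation: C, D → A is not contained in any single fragment, but the restricted closure of its left-hand side across the fragments still reaches the right-hand side; the remaining FDs each lie inside some fragment. All dependencies are preserved.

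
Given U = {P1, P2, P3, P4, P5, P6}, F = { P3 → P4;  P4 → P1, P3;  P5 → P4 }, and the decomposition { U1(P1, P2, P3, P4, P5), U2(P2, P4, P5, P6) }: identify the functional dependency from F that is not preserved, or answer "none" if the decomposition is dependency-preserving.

P3 → P4 lies within U1.
P4 → P1, P3 lies within U1.
P5 → P4 lies within U1.
Every dependency is enforceable on the fragments, so the decomposition is dependency-preserving.

none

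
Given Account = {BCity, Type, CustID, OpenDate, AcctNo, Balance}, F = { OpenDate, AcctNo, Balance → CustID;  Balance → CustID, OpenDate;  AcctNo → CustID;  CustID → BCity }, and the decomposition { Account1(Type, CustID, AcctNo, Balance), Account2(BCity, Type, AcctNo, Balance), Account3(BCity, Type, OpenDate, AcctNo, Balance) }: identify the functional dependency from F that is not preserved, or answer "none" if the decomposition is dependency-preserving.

CustID → BCity

Check CustID → BCity: no single fragment contains all of {BCity, CustID}, and the restricted closure of {CustID} across the fragments never reaches {BCity}.
OpenDate, AcctNo, Balance → CustID is preserved.
Balance → CustID, OpenDate is preserved.
AcctNo → CustID is preserved.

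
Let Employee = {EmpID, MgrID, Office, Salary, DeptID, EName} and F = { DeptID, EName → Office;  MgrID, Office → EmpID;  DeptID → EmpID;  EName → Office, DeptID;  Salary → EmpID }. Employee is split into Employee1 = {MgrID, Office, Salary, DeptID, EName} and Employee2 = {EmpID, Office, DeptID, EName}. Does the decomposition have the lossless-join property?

Yes

Common attributes: Employee1 ∩ Employee2 = {Office, DeptID, EName}.
Closure of {Office, DeptID, EName}: DeptID → EmpID applies, adding EmpID. So (Office, DeptID, EName)⁺ = {EmpID, Office, DeptID, EName}.
This closure contains every attribute of Employee2, so Employee1 ∩ Employee2 → Employee2. The join is lossless.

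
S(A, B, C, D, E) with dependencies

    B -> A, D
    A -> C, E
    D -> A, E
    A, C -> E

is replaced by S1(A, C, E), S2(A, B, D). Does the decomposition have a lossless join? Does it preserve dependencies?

Lossless test: (A)⁺ = {A, C, E}, which contains all of one fragment — lossless.
Dependency preservation: D → A, E is not contained in any single fragment, but the restricted closure of its left-hand side across the fragments still reaches the right-hand side; the remaining FDs each lie inside some fragment. All dependencies are preserved.

lossless and dependency-preserving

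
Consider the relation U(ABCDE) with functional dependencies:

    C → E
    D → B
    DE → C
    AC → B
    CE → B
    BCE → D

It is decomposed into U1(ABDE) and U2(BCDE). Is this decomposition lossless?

Yes

Common attributes: U1 ∩ U2 = {BDE}.
Closure of {BDE}: DE → C applies, adding C. So (BDE)⁺ = {BCDE}.
This closure contains every attribute of U2, so U1 ∩ U2 → U2. The join is lossless.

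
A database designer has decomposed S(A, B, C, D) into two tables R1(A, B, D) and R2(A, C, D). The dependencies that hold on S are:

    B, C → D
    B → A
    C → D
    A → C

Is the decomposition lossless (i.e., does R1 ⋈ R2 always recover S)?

Yes

Common attributes: R1 ∩ R2 = {A, D}.
Closure of {A, D}: A → C applies, adding C. So (A, D)⁺ = {A, C, D}.
This closure contains every attribute of R2, so R1 ∩ R2 → R2. The join is lossless.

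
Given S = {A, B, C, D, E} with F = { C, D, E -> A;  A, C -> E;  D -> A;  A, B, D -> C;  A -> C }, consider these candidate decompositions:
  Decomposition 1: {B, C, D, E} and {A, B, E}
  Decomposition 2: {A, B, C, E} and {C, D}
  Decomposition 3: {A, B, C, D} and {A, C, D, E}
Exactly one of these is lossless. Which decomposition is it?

Decomposition 1: common = {B, E}, closure = {B, E} → lossy.
Decomposition 2: common = {C}, closure = {C} → lossy.
Decomposition 3: common = {A, C, D}, closure = {A, C, D, E} → lossless.

Decomposition 3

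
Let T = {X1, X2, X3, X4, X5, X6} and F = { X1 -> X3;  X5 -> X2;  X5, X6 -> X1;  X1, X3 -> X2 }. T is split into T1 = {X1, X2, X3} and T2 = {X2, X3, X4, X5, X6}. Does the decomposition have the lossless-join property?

Common attributes: T1 ∩ T2 = {X2, X3}.
No dependency enlarges {X2, X3}, so (X2, X3)⁺ = {X2, X3}.
The closure contains neither all of T1 = {X1, X2, X3} nor all of T2 = {X2, X3, X4, X5, X6}, so the common attributes are not a superkey of either fragment. The join is lossy.

No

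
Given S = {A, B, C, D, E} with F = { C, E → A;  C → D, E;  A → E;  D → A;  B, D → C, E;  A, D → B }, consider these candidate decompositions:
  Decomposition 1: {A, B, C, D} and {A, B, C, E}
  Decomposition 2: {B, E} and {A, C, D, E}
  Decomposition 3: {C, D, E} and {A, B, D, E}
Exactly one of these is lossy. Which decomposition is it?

Decomposition 1: common = {A, B, C}, closure = {A, B, C, D, E} → lossless.
Decomposition 2: common = {E}, closure = {E} → lossy.
Decomposition 3: common = {D, E}, closure = {A, B, C, D, E} → lossless.

Decomposition 2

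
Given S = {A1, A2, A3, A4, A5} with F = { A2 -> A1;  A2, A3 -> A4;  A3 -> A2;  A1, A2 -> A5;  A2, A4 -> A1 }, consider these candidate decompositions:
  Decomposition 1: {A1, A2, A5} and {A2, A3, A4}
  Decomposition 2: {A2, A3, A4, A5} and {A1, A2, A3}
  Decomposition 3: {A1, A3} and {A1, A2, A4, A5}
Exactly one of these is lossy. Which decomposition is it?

Decomposition 3

Decomposition 1: common = {A2}, closure = {A1, A2, A5} → lossless.
Decomposition 2: common = {A2, A3}, closure = {A1, A2, A3, A4, A5} → lossless.
Decomposition 3: common = {A1}, closure = {A1} → lossy.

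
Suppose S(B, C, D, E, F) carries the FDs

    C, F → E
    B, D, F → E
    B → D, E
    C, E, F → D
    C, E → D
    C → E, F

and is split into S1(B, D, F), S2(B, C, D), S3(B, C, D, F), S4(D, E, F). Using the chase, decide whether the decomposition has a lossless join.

Chase test. Columns are B, C, D, E, F; row i has aⱼ where attribute j ∈ Si, else bᵢⱼ.
Initial tableau (one row per fragment):
  row 1: a1 b12 a3 b14 a5
  row 2: a1 a2 a3 b24 b25
  row 3: a1 a2 a3 b34 a5
  row 4: b41 b42 a3 a4 a5
Rows 1 and 3 agree on B, D, F; apply B, D, F→E and equate their E entries.
Rows 1 and 2 agree on B; apply B→D, E and equate their D, E entries.
Rows 2 and 3 agree on C; apply C→E, F and equate their E, F entries.
No row becomes fully distinguished — the join is lossy.

No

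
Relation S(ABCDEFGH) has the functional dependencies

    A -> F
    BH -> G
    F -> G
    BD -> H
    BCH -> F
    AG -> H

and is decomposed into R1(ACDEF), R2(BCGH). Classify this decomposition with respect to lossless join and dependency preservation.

Lossless test: (C)⁺ = {C}, which is a superkey of neither fragment — lossy.
Dependency preservation: the restricted closure of {F} across the fragments never reaches {G}, so F → G cannot be enforced without a join — not preserved.

lossy and not dependency-preserving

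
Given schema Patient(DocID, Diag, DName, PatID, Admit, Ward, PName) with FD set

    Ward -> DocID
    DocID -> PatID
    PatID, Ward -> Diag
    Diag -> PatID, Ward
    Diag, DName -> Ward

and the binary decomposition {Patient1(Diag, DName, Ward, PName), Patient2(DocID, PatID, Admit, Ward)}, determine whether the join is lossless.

Common attributes: Patient1 ∩ Patient2 = {Ward}.
Closure of {Ward}: Ward → DocID applies, adding DocID; DocID → PatID applies, adding PatID; PatID, Ward → Diag applies, adding Diag. So (Ward)⁺ = {DocID, Diag, PatID, Ward}.
The closure contains neither all of Patient1 = {Diag, DName, Ward, PName} nor all of Patient2 = {DocID, PatID, Admit, Ward}, so the common attributes are not a superkey of either fragment. The join is lossy.

No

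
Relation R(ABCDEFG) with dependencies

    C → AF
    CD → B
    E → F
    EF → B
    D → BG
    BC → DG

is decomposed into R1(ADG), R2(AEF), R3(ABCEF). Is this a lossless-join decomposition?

No

Chase test. Columns are ABCDEFG; row i has aⱼ where attribute j ∈ Ri, else bᵢⱼ.
Initial tableau (one row per fragment):
  row 1: a1 b12 b13 a4 b15 b16 a7
  row 2: a1 b22 b23 b24 a5 a6 b27
  row 3: a1 a2 a3 b34 a5 a6 b37
Rows 2 and 3 agree on EF; apply EF→B and equate their B entries.
No row becomes fully distinguished — the join is lossy.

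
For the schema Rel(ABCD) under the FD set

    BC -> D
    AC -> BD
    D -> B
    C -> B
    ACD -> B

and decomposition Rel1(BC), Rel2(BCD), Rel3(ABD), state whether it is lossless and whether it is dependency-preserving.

Lossless test (chase): Rows 1 and 2 agree on BC; apply BC→D and equate their D entries. No row becomes fully distinguished — the join is lossy.
Dependency preservation: AC → BD; ACD → B are not contained in any single fragment, but the restricted closure of each left-hand side across the fragments still reaches the right-hand side; the remaining FDs each lie inside some fragment. All dependencies are preserved.

lossy but dependency-preserving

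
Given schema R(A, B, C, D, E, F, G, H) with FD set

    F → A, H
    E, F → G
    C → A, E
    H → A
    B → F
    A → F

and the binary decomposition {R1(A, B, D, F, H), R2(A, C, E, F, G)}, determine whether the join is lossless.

Common attributes: R1 ∩ R2 = {A, F}.
Closure of {A, F}: F → A, H applies, adding H. So (A, F)⁺ = {A, F, H}.
The closure contains neither all of R1 = {A, B, D, F, H} nor all of R2 = {A, C, E, F, G}, so the common attributes are not a superkey of either fragment. The join is lossy.

No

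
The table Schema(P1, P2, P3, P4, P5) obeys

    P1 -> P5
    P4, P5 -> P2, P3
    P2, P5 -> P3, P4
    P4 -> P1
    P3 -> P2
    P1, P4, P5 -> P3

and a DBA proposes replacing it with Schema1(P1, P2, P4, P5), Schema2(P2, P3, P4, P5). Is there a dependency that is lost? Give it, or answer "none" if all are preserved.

P1 → P5 lies within Schema1.
P4, P5 → P2, P3 lies within Schema2.
P2, P5 → P3, P4 lies within Schema2.
P4 → P1 lies within Schema1.
P3 → P2 lies within Schema2.
P1, P4, P5 → P3: restricted closure across fragments reaches P3.
Every dependency is enforceable on the fragments, so the decomposition is dependency-preserving.

none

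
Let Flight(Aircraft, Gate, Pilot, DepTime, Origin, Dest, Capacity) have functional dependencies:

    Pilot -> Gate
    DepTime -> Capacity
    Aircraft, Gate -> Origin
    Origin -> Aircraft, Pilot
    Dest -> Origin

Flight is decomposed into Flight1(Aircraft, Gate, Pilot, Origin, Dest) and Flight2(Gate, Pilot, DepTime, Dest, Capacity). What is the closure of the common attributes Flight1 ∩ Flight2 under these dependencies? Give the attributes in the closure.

Flight1 ∩ Flight2 = {Gate, Pilot, Dest}.
Dest → Origin applies, adding Origin
Origin → Aircraft, Pilot applies, adding Aircraft
Closure: {Aircraft, Gate, Pilot, Origin, Dest}.

Aircraft, Gate, Pilot, Origin, Dest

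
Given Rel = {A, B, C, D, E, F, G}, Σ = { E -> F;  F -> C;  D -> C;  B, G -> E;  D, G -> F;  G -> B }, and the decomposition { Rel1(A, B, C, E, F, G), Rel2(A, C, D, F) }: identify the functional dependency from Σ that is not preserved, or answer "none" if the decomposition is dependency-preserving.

E → F lies within Rel1.
F → C lies within Rel1.
D → C lies within Rel2.
B, G → E lies within Rel1.
D, G → F: restricted closure across fragments reaches F.
G → B lies within Rel1.
Every dependency is enforceable on the fragments, so the decomposition is dependency-preserving.

none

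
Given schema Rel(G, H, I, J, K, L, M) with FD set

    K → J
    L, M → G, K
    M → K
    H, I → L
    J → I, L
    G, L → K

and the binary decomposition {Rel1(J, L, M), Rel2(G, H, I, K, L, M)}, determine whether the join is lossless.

Common attributes: Rel1 ∩ Rel2 = {L, M}.
Closure of {L, M}: L, M → G, K applies, adding G, K; K → J applies, adding J; J → I, L applies, adding I. So (L, M)⁺ = {G, I, J, K, L, M}.
This closure contains every attribute of Rel1, so Rel1 ∩ Rel2 → Rel1. The join is lossless.

Yes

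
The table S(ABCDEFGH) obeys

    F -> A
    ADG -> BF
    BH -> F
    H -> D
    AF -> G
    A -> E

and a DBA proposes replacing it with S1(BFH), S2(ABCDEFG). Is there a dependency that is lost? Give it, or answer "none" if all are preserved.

Check H → D: no single fragment contains all of {DH}, and the restricted closure of {H} across the fragments never reaches {D}.
F → A is preserved.
ADG → BF is preserved.
BH → F is preserved.
AF → G is preserved.
A → E is preserved.

H -> D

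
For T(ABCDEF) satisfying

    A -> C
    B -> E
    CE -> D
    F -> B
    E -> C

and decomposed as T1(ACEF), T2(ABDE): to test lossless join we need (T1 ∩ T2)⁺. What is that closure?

T1 ∩ T2 = {AE}.
A → C applies, adding C
CE → D applies, adding D
Closure: {ACDE}.

ACDE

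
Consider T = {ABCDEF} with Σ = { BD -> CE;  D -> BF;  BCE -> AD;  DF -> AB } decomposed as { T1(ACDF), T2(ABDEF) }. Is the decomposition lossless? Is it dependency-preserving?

Lossless test: (ADF)⁺ = {ABCDEF}, which contains all of one fragment — lossless.
Dependency preservation: the restricted closure of {BCE} across the fragments never reaches {AD}, so BCE → AD cannot be enforced without a join — not preserved.

lossless but not dependency-preserving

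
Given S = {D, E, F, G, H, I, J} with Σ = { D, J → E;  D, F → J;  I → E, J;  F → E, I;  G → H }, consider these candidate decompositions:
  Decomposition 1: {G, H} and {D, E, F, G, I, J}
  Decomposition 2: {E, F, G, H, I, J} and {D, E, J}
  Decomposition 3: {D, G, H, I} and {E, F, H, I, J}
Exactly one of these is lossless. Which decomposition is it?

Decomposition 1: common = {G}, closure = {G, H} → lossless.
Decomposition 2: common = {E, J}, closure = {E, J} → lossy.
Decomposition 3: common = {H, I}, closure = {E, H, I, J} → lossy.

Decomposition 1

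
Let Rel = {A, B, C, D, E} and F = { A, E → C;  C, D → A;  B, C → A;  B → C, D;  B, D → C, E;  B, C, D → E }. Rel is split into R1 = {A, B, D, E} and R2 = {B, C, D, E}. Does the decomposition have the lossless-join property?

Yes

Common attributes: R1 ∩ R2 = {B, D, E}.
Closure of {B, D, E}: B → C, D applies, adding C; C, D → A applies, adding A. So (B, D, E)⁺ = {A, B, C, D, E}.
This closure contains every attribute of R1, so R1 ∩ R2 → R1. The join is lossless.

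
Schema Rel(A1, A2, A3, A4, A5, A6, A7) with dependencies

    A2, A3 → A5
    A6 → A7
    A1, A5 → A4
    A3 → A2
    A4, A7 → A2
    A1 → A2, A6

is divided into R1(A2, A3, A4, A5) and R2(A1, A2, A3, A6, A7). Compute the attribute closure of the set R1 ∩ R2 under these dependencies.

A2, A3, A5

R1 ∩ R2 = {A2, A3}.
A2, A3 → A5 applies, adding A5
Closure: {A2, A3, A5}.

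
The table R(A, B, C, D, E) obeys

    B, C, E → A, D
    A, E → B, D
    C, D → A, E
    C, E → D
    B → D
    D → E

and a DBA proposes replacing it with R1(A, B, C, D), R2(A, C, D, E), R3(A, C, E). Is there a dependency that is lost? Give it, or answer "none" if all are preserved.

B, C, E → A, D: restricted closure across fragments reaches A, D.
A, E → B, D: restricted closure across fragments reaches B, D.
C, D → A, E lies within R2.
C, E → D lies within R2.
B → D lies within R1.
D → E lies within R2.
Every dependency is enforceable on the fragments, so the decomposition is dependency-preserving.

none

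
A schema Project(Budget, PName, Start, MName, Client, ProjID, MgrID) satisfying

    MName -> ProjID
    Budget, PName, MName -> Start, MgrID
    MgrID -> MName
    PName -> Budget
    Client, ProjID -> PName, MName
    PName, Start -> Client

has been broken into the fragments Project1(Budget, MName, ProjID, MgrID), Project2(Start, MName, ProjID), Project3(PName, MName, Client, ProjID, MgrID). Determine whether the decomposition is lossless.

Chase test. Columns are Budget, PName, Start, MName, Client, ProjID, MgrID; row i has aⱼ where attribute j ∈ Projecti, else bᵢⱼ.
Initial tableau (one row per fragment):
  row 1: a1 b12 b13 a4 b15 a6 a7
  row 2: b21 b22 a3 a4 b25 a6 b27
  row 3: b31 a2 b33 a4 a5 a6 a7
No row becomes fully distinguished — the join is lossy.

No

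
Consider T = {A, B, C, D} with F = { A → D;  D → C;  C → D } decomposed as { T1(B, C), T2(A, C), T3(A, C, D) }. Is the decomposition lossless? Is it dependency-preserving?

Lossless test (chase): Rows 2 and 3 agree on A; apply A→D and equate their D entries. Rows 1 and 2 agree on C; apply C→D and equate their D entries. No row becomes fully distinguished — the join is lossy.
Dependency preservation: every FD's attributes lie within a single fragment, so each can be enforced locally — preserved.

lossy but dependency-preserving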